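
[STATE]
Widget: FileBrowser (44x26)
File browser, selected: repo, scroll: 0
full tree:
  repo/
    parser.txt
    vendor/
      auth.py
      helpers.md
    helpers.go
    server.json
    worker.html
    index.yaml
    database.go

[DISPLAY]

> [-] repo/                                 
    parser.txt                              
    [+] vendor/                             
    helpers.go                              
    server.json                             
    worker.html                             
    index.yaml                              
    database.go                             
                                            
                                            
                                            
                                            
                                            
                                            
                                            
                                            
                                            
                                            
                                            
                                            
                                            
                                            
                                            
                                            
                                            
                                            


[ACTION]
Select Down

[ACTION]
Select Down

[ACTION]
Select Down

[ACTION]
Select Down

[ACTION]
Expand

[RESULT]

  [-] repo/                                 
    parser.txt                              
    [+] vendor/                             
    helpers.go                              
  > server.json                             
    worker.html                             
    index.yaml                              
    database.go                             
                                            
                                            
                                            
                                            
                                            
                                            
                                            
                                            
                                            
                                            
                                            
                                            
                                            
                                            
                                            
                                            
                                            
                                            


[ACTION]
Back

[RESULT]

> [+] repo/                                 
                                            
                                            
                                            
                                            
                                            
                                            
                                            
                                            
                                            
                                            
                                            
                                            
                                            
                                            
                                            
                                            
                                            
                                            
                                            
                                            
                                            
                                            
                                            
                                            
                                            


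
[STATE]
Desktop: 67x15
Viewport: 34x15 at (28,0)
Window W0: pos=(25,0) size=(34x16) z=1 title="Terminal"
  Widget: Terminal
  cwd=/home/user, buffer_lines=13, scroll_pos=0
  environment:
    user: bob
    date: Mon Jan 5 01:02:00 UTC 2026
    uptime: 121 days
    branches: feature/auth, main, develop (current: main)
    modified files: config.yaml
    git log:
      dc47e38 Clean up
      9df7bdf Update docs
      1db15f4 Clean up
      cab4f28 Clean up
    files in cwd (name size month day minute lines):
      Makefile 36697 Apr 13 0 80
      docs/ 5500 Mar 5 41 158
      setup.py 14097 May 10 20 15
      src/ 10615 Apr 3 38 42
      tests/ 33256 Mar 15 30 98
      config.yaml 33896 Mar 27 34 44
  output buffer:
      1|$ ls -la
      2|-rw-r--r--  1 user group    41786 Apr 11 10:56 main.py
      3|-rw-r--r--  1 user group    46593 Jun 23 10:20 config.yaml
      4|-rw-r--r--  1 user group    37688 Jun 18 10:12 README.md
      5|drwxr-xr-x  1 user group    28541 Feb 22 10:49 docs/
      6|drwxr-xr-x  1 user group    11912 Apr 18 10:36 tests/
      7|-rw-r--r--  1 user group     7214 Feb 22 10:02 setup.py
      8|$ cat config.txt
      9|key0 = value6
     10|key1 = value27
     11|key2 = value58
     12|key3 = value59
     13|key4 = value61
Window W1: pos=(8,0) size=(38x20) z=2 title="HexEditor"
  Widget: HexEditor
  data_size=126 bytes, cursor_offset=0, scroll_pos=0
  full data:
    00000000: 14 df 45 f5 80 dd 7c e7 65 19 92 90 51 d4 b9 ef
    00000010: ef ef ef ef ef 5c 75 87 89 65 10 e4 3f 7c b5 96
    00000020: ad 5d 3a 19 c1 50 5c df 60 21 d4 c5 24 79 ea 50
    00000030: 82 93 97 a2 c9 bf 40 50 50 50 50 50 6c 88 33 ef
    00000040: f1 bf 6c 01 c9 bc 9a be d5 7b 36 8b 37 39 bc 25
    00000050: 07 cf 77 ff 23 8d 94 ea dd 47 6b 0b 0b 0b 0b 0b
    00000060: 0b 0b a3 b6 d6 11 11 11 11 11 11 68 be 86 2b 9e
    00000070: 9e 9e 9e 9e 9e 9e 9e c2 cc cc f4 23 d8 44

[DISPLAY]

━━━━━━━━━━━━━━━━━┓━━━━━━━━━━━━┓   
                 ┃            ┃   
─────────────────┨────────────┨   
f5 80 dd 7c e7  6┃            ┃   
ef ef 5c 75 87  8┃roup    4178┃   
19 c1 50 5c df  6┃roup    4659┃   
a2 c9 bf 40 50  5┃roup    3768┃   
01 c9 bc 9a be  d┃roup    2854┃   
ff 23 8d 94 ea  d┃roup    1191┃   
b6 d6 11 11 11  1┃roup     721┃   
9e 9e 9e 9e c2  c┃            ┃   
                 ┃            ┃   
                 ┃            ┃   
                 ┃            ┃   
                 ┃            ┃   


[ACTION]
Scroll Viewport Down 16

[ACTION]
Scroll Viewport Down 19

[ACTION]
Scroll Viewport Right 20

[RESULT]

━━━━━━━━━━━━┓━━━━━━━━━━━━┓        
            ┃            ┃        
────────────┨────────────┨        
 dd 7c e7  6┃            ┃        
 5c 75 87  8┃roup    4178┃        
 50 5c df  6┃roup    4659┃        
 bf 40 50  5┃roup    3768┃        
 bc 9a be  d┃roup    2854┃        
 8d 94 ea  d┃roup    1191┃        
 11 11 11  1┃roup     721┃        
 9e 9e c2  c┃            ┃        
            ┃            ┃        
            ┃            ┃        
            ┃            ┃        
            ┃            ┃        


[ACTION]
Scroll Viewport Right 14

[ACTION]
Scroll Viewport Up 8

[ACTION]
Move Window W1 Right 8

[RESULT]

━━━━━━━━━━━━━━━━━━━━┓━━━━┓        
                    ┃    ┃        
────────────────────┨────┨        
45 f5 80 dd 7c e7  6┃    ┃        
ef ef ef 5c 75 87  8┃4178┃        
3a 19 c1 50 5c df  6┃4659┃        
97 a2 c9 bf 40 50  5┃3768┃        
6c 01 c9 bc 9a be  d┃2854┃        
77 ff 23 8d 94 ea  d┃1191┃        
a3 b6 d6 11 11 11  1┃ 721┃        
9e 9e 9e 9e 9e c2  c┃    ┃        
                    ┃    ┃        
                    ┃    ┃        
                    ┃    ┃        
                    ┃    ┃        


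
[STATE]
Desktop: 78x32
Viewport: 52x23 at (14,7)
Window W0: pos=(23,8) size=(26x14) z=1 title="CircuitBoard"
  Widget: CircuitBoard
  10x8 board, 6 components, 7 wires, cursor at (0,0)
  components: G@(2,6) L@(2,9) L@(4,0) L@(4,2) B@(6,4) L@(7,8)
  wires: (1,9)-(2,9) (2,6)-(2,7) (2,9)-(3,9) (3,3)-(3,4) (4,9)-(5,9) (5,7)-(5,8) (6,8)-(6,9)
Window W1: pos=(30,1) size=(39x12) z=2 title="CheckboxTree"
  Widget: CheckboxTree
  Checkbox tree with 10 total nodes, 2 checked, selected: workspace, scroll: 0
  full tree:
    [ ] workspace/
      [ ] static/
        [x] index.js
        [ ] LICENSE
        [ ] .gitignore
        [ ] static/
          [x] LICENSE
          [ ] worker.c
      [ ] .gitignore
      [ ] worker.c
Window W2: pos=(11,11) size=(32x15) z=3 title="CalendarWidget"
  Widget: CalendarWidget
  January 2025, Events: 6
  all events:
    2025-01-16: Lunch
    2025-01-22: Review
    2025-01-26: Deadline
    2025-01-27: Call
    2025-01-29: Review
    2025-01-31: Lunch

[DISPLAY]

                ┃     [ ] LICENSE                   
         ┏━━━━━━┃     [ ] .gitignore                
         ┃ Circu┃     [-] static/                   
         ┠──────┃       [x] LICENSE                 
━━━━━━━━━━━━━━━━━━━━━━━━━━━━┓orker.c                
alendarWidget               ┃━━━━━━━━━━━━━━━━━━━━━━━
────────────────────────────┨     ┃                 
       January 2025         ┃     ┃                 
 Tu We Th Fr Sa Su          ┃     ┃                 
     1  2  3  4  5          ┃     ┃                 
  7  8  9 10 11 12          ┃     ┃                 
 14 15 16* 17 18 19         ┃ ·   ┃                 
 21 22* 23 24 25 26*        ┃     ┃                 
* 28 29* 30 31*             ┃     ┃                 
                            ┃━━━━━┛                 
                            ┃                       
                            ┃                       
                            ┃                       
━━━━━━━━━━━━━━━━━━━━━━━━━━━━┛                       
                                                    
                                                    
                                                    
                                                    


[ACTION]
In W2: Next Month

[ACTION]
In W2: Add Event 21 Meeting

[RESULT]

                ┃     [ ] LICENSE                   
         ┏━━━━━━┃     [ ] .gitignore                
         ┃ Circu┃     [-] static/                   
         ┠──────┃       [x] LICENSE                 
━━━━━━━━━━━━━━━━━━━━━━━━━━━━┓orker.c                
alendarWidget               ┃━━━━━━━━━━━━━━━━━━━━━━━
────────────────────────────┨     ┃                 
      February 2025         ┃     ┃                 
 Tu We Th Fr Sa Su          ┃     ┃                 
              1  2          ┃     ┃                 
  4  5  6  7  8  9          ┃     ┃                 
 11 12 13 14 15 16          ┃ ·   ┃                 
 18 19 20 21* 22 23         ┃     ┃                 
 25 26 27 28                ┃     ┃                 
                            ┃━━━━━┛                 
                            ┃                       
                            ┃                       
                            ┃                       
━━━━━━━━━━━━━━━━━━━━━━━━━━━━┛                       
                                                    
                                                    
                                                    
                                                    


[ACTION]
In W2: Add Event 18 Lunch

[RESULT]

                ┃     [ ] LICENSE                   
         ┏━━━━━━┃     [ ] .gitignore                
         ┃ Circu┃     [-] static/                   
         ┠──────┃       [x] LICENSE                 
━━━━━━━━━━━━━━━━━━━━━━━━━━━━┓orker.c                
alendarWidget               ┃━━━━━━━━━━━━━━━━━━━━━━━
────────────────────────────┨     ┃                 
      February 2025         ┃     ┃                 
 Tu We Th Fr Sa Su          ┃     ┃                 
              1  2          ┃     ┃                 
  4  5  6  7  8  9          ┃     ┃                 
 11 12 13 14 15 16          ┃ ·   ┃                 
 18* 19 20 21* 22 23        ┃     ┃                 
 25 26 27 28                ┃     ┃                 
                            ┃━━━━━┛                 
                            ┃                       
                            ┃                       
                            ┃                       
━━━━━━━━━━━━━━━━━━━━━━━━━━━━┛                       
                                                    
                                                    
                                                    
                                                    


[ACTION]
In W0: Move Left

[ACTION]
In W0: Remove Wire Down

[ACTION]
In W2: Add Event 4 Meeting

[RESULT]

                ┃     [ ] LICENSE                   
         ┏━━━━━━┃     [ ] .gitignore                
         ┃ Circu┃     [-] static/                   
         ┠──────┃       [x] LICENSE                 
━━━━━━━━━━━━━━━━━━━━━━━━━━━━┓orker.c                
alendarWidget               ┃━━━━━━━━━━━━━━━━━━━━━━━
────────────────────────────┨     ┃                 
      February 2025         ┃     ┃                 
 Tu We Th Fr Sa Su          ┃     ┃                 
              1  2          ┃     ┃                 
  4*  5  6  7  8  9         ┃     ┃                 
 11 12 13 14 15 16          ┃ ·   ┃                 
 18* 19 20 21* 22 23        ┃     ┃                 
 25 26 27 28                ┃     ┃                 
                            ┃━━━━━┛                 
                            ┃                       
                            ┃                       
                            ┃                       
━━━━━━━━━━━━━━━━━━━━━━━━━━━━┛                       
                                                    
                                                    
                                                    
                                                    


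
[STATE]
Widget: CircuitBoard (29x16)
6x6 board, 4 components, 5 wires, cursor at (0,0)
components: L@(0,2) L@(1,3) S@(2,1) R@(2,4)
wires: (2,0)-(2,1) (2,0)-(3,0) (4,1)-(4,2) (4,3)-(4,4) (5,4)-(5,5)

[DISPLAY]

   0 1 2 3 4 5               
0  [.]      L                
                             
1               L            
                             
2   · ─ S           R        
    │                        
3   ·                        
                             
4       · ─ ·   · ─ ·        
                             
5                   · ─ ·    
Cursor: (0,0)                
                             
                             
                             


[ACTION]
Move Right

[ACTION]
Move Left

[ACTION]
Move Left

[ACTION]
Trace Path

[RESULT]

   0 1 2 3 4 5               
0  [.]      L                
                             
1               L            
                             
2   · ─ S           R        
    │                        
3   ·                        
                             
4       · ─ ·   · ─ ·        
                             
5                   · ─ ·    
Cursor: (0,0)  Trace: No conn
                             
                             
                             


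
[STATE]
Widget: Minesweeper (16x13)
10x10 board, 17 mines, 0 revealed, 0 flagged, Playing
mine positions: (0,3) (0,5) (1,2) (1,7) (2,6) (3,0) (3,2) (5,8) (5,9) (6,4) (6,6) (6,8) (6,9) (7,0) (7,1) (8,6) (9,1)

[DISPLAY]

■■■■■■■■■■      
■■■■■■■■■■      
■■■■■■■■■■      
■■■■■■■■■■      
■■■■■■■■■■      
■■■■■■■■■■      
■■■■■■■■■■      
■■■■■■■■■■      
■■■■■■■■■■      
■■■■■■■■■■      
                
                
                


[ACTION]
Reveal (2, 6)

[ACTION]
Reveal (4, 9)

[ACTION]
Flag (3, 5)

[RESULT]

■■■✹■✹■■■■      
■■✹■■■■✹■■      
■■■■■■✹■■■      
✹■✹■■■■■■■      
■■■■■■■■■■      
■■■■■■■■✹✹      
■■■■✹■✹■✹✹      
✹✹■■■■■■■■      
■■■■■■✹■■■      
■✹■■■■■■■■      
                
                
                


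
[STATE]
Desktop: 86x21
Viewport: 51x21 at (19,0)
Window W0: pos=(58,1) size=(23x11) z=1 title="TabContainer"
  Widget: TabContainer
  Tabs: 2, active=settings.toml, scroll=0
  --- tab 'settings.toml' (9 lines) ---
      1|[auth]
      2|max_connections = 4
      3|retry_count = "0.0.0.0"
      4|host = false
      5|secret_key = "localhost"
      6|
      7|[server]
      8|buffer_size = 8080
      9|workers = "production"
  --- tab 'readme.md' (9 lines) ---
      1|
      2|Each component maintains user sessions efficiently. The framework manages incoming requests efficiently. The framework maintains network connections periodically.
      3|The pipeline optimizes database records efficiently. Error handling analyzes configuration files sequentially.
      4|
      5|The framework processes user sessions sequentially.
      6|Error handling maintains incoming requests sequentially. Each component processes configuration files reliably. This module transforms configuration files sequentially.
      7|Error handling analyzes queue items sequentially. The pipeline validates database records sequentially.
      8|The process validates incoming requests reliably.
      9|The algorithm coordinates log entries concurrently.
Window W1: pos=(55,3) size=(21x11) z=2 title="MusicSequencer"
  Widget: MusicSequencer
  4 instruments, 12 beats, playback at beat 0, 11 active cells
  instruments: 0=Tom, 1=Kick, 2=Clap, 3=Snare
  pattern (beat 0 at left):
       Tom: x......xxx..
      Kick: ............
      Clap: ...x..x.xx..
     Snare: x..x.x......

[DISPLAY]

                                                   
                                       ┏━━━━━━━━━━━
                                       ┃ TabContain
                                    ┏━━━━━━━━━━━━━━
                                    ┃ MusicSequence
                                    ┠──────────────
                                    ┃      ▼1234567
                                    ┃   Tom█······█
                                    ┃  Kick········
                                    ┃  Clap···█··█·
                                    ┃ Snare█··█·█··
                                    ┃              
                                    ┃              
                                    ┗━━━━━━━━━━━━━━
                                                   
                                                   
                                                   
                                                   
                                                   
                                                   
                                                   


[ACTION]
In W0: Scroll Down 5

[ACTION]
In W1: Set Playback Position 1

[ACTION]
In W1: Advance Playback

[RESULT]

                                                   
                                       ┏━━━━━━━━━━━
                                       ┃ TabContain
                                    ┏━━━━━━━━━━━━━━
                                    ┃ MusicSequence
                                    ┠──────────────
                                    ┃      01▼34567
                                    ┃   Tom█······█
                                    ┃  Kick········
                                    ┃  Clap···█··█·
                                    ┃ Snare█··█·█··
                                    ┃              
                                    ┃              
                                    ┗━━━━━━━━━━━━━━
                                                   
                                                   
                                                   
                                                   
                                                   
                                                   
                                                   


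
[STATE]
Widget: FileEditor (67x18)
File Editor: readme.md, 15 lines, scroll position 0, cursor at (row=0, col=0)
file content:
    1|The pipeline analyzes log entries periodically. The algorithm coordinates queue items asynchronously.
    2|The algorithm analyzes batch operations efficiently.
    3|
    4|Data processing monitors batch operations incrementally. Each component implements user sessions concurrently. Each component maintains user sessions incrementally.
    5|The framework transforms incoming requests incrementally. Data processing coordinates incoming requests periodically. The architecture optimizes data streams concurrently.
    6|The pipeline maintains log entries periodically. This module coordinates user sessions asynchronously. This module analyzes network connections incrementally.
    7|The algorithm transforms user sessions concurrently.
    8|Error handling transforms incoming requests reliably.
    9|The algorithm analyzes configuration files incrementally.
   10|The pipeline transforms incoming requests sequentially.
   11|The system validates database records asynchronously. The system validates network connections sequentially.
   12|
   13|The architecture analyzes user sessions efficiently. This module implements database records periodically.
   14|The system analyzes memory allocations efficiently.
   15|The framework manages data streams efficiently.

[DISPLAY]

█he pipeline analyzes log entries periodically. The algorithm coor▲
The algorithm analyzes batch operations efficiently.              █
                                                                  ░
Data processing monitors batch operations incrementally. Each comp░
The framework transforms incoming requests incrementally. Data pro░
The pipeline maintains log entries periodically. This module coord░
The algorithm transforms user sessions concurrently.              ░
Error handling transforms incoming requests reliably.             ░
The algorithm analyzes configuration files incrementally.         ░
The pipeline transforms incoming requests sequentially.           ░
The system validates database records asynchronously. The system v░
                                                                  ░
The architecture analyzes user sessions efficiently. This module i░
The system analyzes memory allocations efficiently.               ░
The framework manages data streams efficiently.                   ░
                                                                  ░
                                                                  ░
                                                                  ▼


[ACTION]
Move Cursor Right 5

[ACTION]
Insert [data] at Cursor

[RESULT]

The pdata█peline analyzes log entries periodically. The algorithm ▲
The algorithm analyzes batch operations efficiently.              █
                                                                  ░
Data processing monitors batch operations incrementally. Each comp░
The framework transforms incoming requests incrementally. Data pro░
The pipeline maintains log entries periodically. This module coord░
The algorithm transforms user sessions concurrently.              ░
Error handling transforms incoming requests reliably.             ░
The algorithm analyzes configuration files incrementally.         ░
The pipeline transforms incoming requests sequentially.           ░
The system validates database records asynchronously. The system v░
                                                                  ░
The architecture analyzes user sessions efficiently. This module i░
The system analyzes memory allocations efficiently.               ░
The framework manages data streams efficiently.                   ░
                                                                  ░
                                                                  ░
                                                                  ▼


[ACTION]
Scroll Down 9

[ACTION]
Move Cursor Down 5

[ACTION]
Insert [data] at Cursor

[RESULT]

The pdataipeline analyzes log entries periodically. The algorithm ▲
The algorithm analyzes batch operations efficiently.              █
                                                                  ░
Data processing monitors batch operations incrementally. Each comp░
The framework transforms incoming requests incrementally. Data pro░
The pipeldata█ne maintains log entries periodically. This module c░
The algorithm transforms user sessions concurrently.              ░
Error handling transforms incoming requests reliably.             ░
The algorithm analyzes configuration files incrementally.         ░
The pipeline transforms incoming requests sequentially.           ░
The system validates database records asynchronously. The system v░
                                                                  ░
The architecture analyzes user sessions efficiently. This module i░
The system analyzes memory allocations efficiently.               ░
The framework manages data streams efficiently.                   ░
                                                                  ░
                                                                  ░
                                                                  ▼


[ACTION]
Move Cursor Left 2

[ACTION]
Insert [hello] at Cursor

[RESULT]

The pdataipeline analyzes log entries periodically. The algorithm ▲
The algorithm analyzes batch operations efficiently.              █
                                                                  ░
Data processing monitors batch operations incrementally. Each comp░
The framework transforms incoming requests incrementally. Data pro░
The pipeldahello█aine maintains log entries periodically. This mod░
The algorithm transforms user sessions concurrently.              ░
Error handling transforms incoming requests reliably.             ░
The algorithm analyzes configuration files incrementally.         ░
The pipeline transforms incoming requests sequentially.           ░
The system validates database records asynchronously. The system v░
                                                                  ░
The architecture analyzes user sessions efficiently. This module i░
The system analyzes memory allocations efficiently.               ░
The framework manages data streams efficiently.                   ░
                                                                  ░
                                                                  ░
                                                                  ▼


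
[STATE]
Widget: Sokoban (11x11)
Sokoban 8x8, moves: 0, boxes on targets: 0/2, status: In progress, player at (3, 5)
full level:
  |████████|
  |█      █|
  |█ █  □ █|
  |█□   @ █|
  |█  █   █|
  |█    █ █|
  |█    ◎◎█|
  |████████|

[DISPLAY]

████████   
█      █   
█ █  □ █   
█□   @ █   
█  █   █   
█    █ █   
█    ◎◎█   
████████   
Moves: 0  0
           
           


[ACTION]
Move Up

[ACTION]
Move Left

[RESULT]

████████   
█    □ █   
█ █ @  █   
█□     █   
█  █   █   
█    █ █   
█    ◎◎█   
████████   
Moves: 2  0
           
           


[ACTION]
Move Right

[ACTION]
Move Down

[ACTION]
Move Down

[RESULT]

████████   
█    □ █   
█ █    █   
█□     █   
█  █ @ █   
█    █ █   
█    ◎◎█   
████████   
Moves: 5  0
           
           


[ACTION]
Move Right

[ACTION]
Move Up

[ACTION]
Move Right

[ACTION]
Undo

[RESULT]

████████   
█    □ █   
█ █    █   
█□     █   
█  █  @█   
█    █ █   
█    ◎◎█   
████████   
Moves: 6  0
           
           


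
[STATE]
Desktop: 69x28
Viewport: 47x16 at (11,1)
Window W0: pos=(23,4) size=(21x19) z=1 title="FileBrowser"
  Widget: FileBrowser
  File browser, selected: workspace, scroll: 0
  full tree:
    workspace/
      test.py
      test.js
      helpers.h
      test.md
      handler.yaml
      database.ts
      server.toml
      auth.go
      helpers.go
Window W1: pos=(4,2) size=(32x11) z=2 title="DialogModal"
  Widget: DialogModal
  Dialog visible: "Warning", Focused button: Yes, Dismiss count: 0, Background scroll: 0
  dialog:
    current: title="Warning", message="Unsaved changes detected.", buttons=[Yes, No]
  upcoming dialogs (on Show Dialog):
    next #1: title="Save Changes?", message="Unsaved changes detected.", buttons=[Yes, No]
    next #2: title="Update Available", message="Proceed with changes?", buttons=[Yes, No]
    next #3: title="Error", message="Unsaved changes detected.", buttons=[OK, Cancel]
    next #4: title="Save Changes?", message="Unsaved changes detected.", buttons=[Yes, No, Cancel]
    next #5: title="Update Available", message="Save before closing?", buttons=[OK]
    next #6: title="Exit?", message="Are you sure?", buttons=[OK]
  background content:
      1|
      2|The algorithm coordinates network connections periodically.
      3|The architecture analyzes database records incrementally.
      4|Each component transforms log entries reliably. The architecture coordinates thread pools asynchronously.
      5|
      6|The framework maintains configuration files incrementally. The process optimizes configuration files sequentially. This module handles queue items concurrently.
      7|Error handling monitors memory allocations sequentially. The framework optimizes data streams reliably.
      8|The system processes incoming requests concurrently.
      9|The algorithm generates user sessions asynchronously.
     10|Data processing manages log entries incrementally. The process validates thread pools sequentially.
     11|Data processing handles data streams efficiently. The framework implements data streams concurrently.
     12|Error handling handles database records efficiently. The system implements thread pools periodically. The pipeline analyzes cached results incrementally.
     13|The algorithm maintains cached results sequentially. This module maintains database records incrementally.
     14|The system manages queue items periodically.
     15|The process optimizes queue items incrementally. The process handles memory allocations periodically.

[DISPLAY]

                                               
━━━━━━━━━━━━━━━━━━━━━━━━┓                      
gModal                  ┃                      
────────────────────────┨━━━━━━━┓              
                        ┃       ┃              
─────────────────────┐tw┃───────┨              
     Warning         │ta┃ace/   ┃              
aved changes detected│g ┃       ┃              
    [Yes]  No        │  ┃       ┃              
─────────────────────┘ig┃h      ┃              
handling monitors memory┃       ┃              
━━━━━━━━━━━━━━━━━━━━━━━━┛yaml   ┃              
            ┃    database.ts    ┃              
            ┃    server.toml    ┃              
            ┃    auth.go        ┃              
            ┃    helpers.go     ┃              


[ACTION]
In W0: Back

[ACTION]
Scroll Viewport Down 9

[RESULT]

─────────────────────┘ig┃h      ┃              
handling monitors memory┃       ┃              
━━━━━━━━━━━━━━━━━━━━━━━━┛yaml   ┃              
            ┃    database.ts    ┃              
            ┃    server.toml    ┃              
            ┃    auth.go        ┃              
            ┃    helpers.go     ┃              
            ┃                   ┃              
            ┃                   ┃              
            ┃                   ┃              
            ┃                   ┃              
            ┃                   ┃              
            ┗━━━━━━━━━━━━━━━━━━━┛              
                                               
                                               
                                               


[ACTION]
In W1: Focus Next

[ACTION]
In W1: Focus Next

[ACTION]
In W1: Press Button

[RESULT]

amework maintains config┃h      ┃              
handling monitors memory┃       ┃              
━━━━━━━━━━━━━━━━━━━━━━━━┛yaml   ┃              
            ┃    database.ts    ┃              
            ┃    server.toml    ┃              
            ┃    auth.go        ┃              
            ┃    helpers.go     ┃              
            ┃                   ┃              
            ┃                   ┃              
            ┃                   ┃              
            ┃                   ┃              
            ┃                   ┃              
            ┗━━━━━━━━━━━━━━━━━━━┛              
                                               
                                               
                                               


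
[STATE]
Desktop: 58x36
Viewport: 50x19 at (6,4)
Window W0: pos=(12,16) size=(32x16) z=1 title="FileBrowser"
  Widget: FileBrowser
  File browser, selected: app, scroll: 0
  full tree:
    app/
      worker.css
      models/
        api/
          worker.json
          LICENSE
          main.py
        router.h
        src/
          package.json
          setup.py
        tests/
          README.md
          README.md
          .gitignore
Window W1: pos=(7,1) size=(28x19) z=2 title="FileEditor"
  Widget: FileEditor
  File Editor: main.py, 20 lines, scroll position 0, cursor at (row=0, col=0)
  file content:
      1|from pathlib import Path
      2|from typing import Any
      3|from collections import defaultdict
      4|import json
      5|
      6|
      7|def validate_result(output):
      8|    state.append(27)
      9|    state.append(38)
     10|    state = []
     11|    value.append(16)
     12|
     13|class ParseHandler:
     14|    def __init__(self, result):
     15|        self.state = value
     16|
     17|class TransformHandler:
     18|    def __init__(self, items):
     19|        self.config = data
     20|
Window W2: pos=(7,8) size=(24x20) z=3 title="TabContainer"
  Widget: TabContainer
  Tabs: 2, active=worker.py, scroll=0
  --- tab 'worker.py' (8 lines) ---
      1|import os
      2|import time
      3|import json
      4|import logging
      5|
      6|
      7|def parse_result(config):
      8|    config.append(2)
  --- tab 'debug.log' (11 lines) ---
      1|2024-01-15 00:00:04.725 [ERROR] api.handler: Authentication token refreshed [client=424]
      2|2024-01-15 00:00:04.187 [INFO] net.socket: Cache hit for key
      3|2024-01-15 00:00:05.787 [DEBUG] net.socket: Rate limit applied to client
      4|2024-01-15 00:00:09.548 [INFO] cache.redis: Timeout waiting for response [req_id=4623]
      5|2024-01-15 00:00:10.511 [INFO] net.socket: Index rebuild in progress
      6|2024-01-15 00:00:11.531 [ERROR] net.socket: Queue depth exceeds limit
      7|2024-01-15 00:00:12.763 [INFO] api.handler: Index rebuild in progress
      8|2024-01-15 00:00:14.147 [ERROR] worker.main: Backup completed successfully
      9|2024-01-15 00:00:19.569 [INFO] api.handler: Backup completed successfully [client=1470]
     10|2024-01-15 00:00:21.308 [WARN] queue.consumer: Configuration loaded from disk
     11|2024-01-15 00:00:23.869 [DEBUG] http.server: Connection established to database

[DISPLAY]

 ┃█rom pathlib import Path ▲┃                     
 ┃from typing import Any   █┃                     
 ┃from collections import d░┃                     
 ┃import json              ░┃                     
 ┏━━━━━━━━━━━━━━━━━━━━━━┓  ░┃                     
 ┃ TabContainer         ┃  ░┃                     
 ┠──────────────────────┨pu░┃                     
 ┃[worker.py]│ debug.log┃  ░┃                     
 ┃──────────────────────┃  ░┃                     
 ┃import os             ┃  ░┃                     
 ┃import time           ┃  ░┃                     
 ┃import json           ┃  ░┃                     
 ┃import logging        ┃  ░┃━━━━━━━━┓            
 ┃                      ┃re░┃        ┃            
 ┃                      ┃lu▼┃────────┨            
 ┃def parse_result(confi┃━━━┛        ┃            
 ┃    config.append(2)  ┃            ┃            
 ┃                      ┃            ┃            
 ┃                      ┃            ┃            


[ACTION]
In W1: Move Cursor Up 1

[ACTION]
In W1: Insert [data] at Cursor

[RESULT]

 ┃data█rom pathlib import P▲┃                     
 ┃from typing import Any   █┃                     
 ┃from collections import d░┃                     
 ┃import json              ░┃                     
 ┏━━━━━━━━━━━━━━━━━━━━━━┓  ░┃                     
 ┃ TabContainer         ┃  ░┃                     
 ┠──────────────────────┨pu░┃                     
 ┃[worker.py]│ debug.log┃  ░┃                     
 ┃──────────────────────┃  ░┃                     
 ┃import os             ┃  ░┃                     
 ┃import time           ┃  ░┃                     
 ┃import json           ┃  ░┃                     
 ┃import logging        ┃  ░┃━━━━━━━━┓            
 ┃                      ┃re░┃        ┃            
 ┃                      ┃lu▼┃────────┨            
 ┃def parse_result(confi┃━━━┛        ┃            
 ┃    config.append(2)  ┃            ┃            
 ┃                      ┃            ┃            
 ┃                      ┃            ┃            


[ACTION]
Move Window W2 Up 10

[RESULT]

 ┃──────────────────────┃ P▲┃                     
 ┃import os             ┃  █┃                     
 ┃import time           ┃ d░┃                     
 ┃import json           ┃  ░┃                     
 ┃import logging        ┃  ░┃                     
 ┃                      ┃  ░┃                     
 ┃                      ┃pu░┃                     
 ┃def parse_result(confi┃  ░┃                     
 ┃    config.append(2)  ┃  ░┃                     
 ┃                      ┃  ░┃                     
 ┃                      ┃  ░┃                     
 ┃                      ┃  ░┃                     
 ┃                      ┃  ░┃━━━━━━━━┓            
 ┃                      ┃re░┃        ┃            
 ┃                      ┃lu▼┃────────┨            
 ┗━━━━━━━━━━━━━━━━━━━━━━┛━━━┛        ┃            
      ┃    worker.css                ┃            
      ┃    [+] models/               ┃            
      ┃                              ┃            


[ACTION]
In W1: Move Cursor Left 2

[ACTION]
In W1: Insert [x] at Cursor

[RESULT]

 ┃──────────────────────┃t ▲┃                     
 ┃import os             ┃  █┃                     
 ┃import time           ┃ d░┃                     
 ┃import json           ┃  ░┃                     
 ┃import logging        ┃  ░┃                     
 ┃                      ┃  ░┃                     
 ┃                      ┃pu░┃                     
 ┃def parse_result(confi┃  ░┃                     
 ┃    config.append(2)  ┃  ░┃                     
 ┃                      ┃  ░┃                     
 ┃                      ┃  ░┃                     
 ┃                      ┃  ░┃                     
 ┃                      ┃  ░┃━━━━━━━━┓            
 ┃                      ┃re░┃        ┃            
 ┃                      ┃lu▼┃────────┨            
 ┗━━━━━━━━━━━━━━━━━━━━━━┛━━━┛        ┃            
      ┃    worker.css                ┃            
      ┃    [+] models/               ┃            
      ┃                              ┃            
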